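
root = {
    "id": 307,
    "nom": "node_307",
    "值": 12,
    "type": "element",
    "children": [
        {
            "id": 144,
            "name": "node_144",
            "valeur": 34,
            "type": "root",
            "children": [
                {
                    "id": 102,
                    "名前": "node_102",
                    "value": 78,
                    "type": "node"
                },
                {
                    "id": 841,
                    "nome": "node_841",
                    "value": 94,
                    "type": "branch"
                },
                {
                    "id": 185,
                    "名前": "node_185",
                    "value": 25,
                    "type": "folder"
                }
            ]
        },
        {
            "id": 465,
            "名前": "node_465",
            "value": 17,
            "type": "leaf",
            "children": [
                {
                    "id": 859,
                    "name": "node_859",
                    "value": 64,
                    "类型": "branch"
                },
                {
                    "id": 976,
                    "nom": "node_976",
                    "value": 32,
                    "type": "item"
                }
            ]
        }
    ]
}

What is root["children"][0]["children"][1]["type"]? "branch"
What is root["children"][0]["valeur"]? 34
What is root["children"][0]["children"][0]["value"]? 78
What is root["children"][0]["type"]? "root"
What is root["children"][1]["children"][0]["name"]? "node_859"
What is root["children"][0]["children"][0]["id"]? 102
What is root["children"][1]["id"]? 465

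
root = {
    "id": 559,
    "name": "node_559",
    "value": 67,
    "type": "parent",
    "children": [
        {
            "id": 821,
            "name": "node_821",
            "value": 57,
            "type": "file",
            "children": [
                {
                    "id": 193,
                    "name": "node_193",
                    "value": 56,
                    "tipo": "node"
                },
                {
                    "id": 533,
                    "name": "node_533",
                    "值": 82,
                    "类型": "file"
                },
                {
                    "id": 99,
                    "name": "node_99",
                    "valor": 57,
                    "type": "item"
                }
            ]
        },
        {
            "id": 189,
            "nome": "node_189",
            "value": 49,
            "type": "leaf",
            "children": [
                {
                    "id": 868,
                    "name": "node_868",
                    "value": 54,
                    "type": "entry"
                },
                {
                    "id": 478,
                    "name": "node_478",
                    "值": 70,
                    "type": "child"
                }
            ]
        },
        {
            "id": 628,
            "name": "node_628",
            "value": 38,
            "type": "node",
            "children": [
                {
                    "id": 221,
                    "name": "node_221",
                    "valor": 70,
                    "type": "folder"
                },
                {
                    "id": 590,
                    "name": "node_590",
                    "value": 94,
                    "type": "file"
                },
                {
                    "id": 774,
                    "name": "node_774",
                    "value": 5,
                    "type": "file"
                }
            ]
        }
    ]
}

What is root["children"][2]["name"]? "node_628"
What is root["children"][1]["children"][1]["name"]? "node_478"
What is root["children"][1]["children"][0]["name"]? "node_868"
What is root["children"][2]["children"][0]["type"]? "folder"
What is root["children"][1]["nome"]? "node_189"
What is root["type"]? "parent"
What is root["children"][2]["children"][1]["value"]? 94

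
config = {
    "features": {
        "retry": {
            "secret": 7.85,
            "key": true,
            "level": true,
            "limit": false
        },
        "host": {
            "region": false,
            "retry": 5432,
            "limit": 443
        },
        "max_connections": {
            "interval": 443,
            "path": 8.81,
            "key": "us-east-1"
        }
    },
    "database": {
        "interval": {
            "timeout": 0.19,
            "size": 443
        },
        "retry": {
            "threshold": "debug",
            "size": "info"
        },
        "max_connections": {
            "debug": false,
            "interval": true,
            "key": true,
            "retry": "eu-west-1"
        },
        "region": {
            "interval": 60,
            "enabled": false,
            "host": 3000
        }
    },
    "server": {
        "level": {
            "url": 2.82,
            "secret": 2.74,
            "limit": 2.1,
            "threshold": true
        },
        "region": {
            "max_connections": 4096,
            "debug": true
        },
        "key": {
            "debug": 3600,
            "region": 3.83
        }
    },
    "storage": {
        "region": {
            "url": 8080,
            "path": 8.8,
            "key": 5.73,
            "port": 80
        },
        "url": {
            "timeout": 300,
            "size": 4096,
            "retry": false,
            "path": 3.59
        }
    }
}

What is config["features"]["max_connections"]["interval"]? 443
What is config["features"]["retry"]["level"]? True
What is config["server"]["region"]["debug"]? True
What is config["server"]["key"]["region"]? 3.83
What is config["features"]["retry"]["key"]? True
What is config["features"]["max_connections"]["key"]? "us-east-1"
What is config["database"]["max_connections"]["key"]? True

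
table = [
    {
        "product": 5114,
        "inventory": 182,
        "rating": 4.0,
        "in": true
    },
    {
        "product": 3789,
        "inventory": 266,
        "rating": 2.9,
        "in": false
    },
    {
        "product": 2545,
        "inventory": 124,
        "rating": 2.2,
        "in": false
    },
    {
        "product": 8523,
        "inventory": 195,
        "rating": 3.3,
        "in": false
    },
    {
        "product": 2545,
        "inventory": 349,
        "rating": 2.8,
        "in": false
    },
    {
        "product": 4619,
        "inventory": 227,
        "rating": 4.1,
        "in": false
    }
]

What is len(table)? 6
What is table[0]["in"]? True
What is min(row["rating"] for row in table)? 2.2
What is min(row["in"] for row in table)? False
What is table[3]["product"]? 8523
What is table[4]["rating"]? 2.8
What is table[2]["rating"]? 2.2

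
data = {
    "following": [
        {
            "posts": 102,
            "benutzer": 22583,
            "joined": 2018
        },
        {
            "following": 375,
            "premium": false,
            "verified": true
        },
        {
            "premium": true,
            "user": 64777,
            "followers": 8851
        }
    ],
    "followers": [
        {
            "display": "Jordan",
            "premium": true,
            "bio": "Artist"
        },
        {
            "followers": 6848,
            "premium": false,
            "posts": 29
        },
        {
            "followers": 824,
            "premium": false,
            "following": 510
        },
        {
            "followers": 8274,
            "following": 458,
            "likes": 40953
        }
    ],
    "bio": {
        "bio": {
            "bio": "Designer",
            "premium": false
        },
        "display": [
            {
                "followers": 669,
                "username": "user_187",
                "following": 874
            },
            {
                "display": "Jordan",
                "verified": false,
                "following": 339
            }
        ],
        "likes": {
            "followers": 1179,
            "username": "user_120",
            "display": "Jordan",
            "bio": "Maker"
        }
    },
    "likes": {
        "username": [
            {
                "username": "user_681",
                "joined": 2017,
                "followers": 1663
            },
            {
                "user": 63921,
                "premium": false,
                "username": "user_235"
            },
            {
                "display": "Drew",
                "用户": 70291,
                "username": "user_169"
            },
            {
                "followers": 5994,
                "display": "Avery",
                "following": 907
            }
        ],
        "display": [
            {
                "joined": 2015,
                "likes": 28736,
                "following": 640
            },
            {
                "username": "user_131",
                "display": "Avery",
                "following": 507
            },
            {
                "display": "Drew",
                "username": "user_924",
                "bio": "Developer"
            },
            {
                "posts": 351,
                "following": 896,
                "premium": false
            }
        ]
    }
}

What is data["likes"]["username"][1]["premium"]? False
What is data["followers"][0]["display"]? "Jordan"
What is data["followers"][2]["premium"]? False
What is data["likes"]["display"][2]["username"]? "user_924"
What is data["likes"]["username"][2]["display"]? "Drew"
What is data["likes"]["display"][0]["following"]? 640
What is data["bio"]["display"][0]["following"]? 874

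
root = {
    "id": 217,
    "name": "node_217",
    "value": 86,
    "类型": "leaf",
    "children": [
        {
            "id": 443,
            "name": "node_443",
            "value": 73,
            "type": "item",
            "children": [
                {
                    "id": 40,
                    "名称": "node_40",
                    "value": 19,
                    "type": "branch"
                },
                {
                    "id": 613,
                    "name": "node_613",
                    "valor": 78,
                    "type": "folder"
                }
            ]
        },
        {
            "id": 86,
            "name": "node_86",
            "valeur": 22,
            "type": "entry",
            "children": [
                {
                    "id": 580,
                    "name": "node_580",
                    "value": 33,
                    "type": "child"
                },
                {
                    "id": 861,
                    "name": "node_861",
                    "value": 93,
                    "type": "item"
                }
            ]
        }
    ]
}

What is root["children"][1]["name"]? "node_86"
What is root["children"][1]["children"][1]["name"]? "node_861"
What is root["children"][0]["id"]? 443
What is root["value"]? 86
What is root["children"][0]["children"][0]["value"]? 19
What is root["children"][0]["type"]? "item"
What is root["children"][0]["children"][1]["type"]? "folder"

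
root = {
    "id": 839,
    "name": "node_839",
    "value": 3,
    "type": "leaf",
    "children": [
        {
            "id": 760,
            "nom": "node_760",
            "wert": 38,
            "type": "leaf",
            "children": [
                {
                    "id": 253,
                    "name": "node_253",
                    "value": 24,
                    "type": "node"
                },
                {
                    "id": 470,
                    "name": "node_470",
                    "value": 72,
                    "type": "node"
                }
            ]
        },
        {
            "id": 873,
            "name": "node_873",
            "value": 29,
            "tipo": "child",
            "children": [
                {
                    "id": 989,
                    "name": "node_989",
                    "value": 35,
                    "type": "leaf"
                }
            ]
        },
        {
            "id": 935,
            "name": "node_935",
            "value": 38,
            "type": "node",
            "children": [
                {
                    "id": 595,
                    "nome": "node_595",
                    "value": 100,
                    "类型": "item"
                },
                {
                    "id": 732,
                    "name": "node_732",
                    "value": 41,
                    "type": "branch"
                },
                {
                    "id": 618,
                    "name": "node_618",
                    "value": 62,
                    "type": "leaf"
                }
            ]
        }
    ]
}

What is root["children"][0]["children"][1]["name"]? "node_470"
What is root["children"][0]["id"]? 760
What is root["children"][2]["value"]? 38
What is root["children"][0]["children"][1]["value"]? 72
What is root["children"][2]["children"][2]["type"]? "leaf"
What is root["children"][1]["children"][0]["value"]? 35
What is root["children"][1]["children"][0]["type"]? "leaf"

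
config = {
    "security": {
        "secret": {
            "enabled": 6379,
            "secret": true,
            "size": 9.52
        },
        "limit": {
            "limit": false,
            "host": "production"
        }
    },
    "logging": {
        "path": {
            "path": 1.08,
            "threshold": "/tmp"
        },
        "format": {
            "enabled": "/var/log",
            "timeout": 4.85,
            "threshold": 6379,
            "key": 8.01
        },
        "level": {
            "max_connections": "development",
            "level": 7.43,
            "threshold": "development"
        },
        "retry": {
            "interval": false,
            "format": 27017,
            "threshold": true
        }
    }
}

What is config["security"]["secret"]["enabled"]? 6379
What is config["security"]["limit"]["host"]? "production"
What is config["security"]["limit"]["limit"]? False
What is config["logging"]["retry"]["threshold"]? True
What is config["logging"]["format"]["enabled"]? "/var/log"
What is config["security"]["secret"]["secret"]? True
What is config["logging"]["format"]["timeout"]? 4.85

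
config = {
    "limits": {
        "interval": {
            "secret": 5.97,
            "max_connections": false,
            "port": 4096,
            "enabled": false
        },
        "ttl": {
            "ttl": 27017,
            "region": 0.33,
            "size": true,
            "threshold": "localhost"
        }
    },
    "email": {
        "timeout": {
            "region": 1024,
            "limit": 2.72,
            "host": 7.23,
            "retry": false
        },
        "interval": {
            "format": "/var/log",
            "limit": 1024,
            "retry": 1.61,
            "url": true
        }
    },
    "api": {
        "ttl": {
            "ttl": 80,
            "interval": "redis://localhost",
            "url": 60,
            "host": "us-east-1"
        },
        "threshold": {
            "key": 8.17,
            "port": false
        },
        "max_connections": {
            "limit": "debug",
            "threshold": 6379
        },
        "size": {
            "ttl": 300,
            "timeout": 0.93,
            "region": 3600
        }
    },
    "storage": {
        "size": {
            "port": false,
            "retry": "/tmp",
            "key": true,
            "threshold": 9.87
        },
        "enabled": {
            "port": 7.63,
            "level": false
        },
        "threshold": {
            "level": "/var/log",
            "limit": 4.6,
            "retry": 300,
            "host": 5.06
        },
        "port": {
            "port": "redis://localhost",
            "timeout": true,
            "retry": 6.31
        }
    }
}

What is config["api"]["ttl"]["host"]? "us-east-1"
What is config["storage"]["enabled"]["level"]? False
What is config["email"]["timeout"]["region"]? 1024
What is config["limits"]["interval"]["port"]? 4096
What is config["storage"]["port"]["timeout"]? True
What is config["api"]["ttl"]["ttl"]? 80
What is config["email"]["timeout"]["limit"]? 2.72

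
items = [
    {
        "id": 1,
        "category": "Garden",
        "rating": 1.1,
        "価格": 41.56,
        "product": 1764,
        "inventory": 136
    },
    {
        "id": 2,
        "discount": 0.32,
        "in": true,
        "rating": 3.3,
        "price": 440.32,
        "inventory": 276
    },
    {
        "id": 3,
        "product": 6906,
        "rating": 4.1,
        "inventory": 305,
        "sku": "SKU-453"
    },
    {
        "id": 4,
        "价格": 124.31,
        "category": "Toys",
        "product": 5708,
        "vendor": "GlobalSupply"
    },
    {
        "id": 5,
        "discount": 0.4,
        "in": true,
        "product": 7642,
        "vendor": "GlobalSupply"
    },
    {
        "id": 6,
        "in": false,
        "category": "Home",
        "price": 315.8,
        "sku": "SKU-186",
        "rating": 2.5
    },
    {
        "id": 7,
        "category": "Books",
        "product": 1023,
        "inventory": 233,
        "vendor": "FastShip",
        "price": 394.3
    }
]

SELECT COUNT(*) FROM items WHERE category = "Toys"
1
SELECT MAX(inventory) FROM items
305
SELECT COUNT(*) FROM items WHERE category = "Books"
1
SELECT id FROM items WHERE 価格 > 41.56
[]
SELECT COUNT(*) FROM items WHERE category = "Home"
1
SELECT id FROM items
[1, 2, 3, 4, 5, 6, 7]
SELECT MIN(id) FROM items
1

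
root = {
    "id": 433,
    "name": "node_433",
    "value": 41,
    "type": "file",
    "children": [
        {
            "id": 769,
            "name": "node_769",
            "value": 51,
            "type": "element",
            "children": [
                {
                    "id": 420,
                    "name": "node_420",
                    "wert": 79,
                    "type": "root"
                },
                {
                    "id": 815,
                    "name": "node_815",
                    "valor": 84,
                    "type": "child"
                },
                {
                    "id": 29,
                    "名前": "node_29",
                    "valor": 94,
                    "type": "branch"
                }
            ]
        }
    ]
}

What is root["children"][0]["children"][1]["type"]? "child"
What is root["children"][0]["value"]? 51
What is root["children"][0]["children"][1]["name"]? "node_815"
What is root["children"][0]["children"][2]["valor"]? 94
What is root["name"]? "node_433"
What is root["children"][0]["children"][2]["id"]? 29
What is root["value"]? 41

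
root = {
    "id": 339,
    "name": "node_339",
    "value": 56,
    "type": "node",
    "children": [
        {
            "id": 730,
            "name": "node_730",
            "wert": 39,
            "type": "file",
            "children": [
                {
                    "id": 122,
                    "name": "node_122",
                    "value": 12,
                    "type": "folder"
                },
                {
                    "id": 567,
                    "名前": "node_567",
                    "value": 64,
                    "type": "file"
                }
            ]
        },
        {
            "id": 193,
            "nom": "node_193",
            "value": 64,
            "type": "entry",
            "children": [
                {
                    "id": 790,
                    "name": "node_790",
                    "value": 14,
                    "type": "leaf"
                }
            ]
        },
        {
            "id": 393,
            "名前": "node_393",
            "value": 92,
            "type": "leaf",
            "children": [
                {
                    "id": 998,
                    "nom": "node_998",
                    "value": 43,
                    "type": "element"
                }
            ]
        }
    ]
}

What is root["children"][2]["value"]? 92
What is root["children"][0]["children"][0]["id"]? 122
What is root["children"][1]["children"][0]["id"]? 790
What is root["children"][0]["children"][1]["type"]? "file"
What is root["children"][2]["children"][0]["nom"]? "node_998"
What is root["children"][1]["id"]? 193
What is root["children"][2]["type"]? "leaf"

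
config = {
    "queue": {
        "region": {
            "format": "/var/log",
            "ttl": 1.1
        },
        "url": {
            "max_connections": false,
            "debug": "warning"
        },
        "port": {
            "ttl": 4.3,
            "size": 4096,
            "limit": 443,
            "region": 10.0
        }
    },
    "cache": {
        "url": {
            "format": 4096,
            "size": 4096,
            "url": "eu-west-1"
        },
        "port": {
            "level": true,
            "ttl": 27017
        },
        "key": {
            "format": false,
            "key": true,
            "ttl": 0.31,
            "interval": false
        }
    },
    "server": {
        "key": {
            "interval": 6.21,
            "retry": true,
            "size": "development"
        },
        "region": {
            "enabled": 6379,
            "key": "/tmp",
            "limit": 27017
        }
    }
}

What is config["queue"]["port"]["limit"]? 443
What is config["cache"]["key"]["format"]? False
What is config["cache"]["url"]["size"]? 4096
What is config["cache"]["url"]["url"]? "eu-west-1"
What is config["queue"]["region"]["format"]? "/var/log"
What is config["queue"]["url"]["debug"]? "warning"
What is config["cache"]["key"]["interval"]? False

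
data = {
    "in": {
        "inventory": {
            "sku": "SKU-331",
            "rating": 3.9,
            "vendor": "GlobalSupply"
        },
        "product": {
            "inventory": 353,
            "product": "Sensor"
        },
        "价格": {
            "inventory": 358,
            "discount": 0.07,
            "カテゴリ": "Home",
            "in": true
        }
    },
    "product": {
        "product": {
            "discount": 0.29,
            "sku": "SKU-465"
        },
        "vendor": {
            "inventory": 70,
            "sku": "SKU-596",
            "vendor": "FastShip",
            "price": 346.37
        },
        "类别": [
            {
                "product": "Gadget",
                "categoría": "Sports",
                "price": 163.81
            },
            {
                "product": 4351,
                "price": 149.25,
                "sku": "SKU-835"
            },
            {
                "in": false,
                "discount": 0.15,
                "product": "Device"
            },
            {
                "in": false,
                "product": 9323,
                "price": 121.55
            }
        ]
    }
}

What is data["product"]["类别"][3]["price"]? 121.55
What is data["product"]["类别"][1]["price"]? 149.25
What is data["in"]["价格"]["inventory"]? 358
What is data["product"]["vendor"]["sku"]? "SKU-596"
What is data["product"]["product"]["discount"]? 0.29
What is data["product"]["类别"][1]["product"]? 4351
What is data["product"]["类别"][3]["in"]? False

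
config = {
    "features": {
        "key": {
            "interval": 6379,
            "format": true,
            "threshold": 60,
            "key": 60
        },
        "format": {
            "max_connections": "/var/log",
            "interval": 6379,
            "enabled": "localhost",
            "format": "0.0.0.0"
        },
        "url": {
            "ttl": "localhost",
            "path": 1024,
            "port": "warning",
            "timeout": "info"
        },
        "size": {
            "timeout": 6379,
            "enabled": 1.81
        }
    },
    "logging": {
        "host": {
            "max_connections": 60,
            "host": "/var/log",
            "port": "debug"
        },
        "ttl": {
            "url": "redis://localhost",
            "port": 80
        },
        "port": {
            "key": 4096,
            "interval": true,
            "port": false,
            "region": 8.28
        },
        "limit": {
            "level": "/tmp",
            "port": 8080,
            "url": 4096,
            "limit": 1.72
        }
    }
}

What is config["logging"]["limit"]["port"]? 8080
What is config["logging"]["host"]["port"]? "debug"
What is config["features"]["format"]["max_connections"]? "/var/log"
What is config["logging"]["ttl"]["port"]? 80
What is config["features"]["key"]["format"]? True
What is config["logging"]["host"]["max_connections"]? 60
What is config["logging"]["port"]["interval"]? True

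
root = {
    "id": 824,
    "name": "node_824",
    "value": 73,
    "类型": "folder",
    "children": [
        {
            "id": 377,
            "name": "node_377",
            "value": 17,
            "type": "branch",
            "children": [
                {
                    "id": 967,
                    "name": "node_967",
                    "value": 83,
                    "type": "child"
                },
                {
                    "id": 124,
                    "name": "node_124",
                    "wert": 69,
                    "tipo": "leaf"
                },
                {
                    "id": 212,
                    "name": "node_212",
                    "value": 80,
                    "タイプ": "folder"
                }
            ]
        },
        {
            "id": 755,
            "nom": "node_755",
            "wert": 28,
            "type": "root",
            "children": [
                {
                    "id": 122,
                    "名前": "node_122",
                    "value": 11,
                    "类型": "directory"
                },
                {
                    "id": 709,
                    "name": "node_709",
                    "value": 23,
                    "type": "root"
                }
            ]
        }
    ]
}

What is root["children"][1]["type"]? "root"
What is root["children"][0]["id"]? 377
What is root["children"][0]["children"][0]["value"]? 83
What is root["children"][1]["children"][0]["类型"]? "directory"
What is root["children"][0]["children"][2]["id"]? 212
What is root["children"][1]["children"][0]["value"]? 11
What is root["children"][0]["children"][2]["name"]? "node_212"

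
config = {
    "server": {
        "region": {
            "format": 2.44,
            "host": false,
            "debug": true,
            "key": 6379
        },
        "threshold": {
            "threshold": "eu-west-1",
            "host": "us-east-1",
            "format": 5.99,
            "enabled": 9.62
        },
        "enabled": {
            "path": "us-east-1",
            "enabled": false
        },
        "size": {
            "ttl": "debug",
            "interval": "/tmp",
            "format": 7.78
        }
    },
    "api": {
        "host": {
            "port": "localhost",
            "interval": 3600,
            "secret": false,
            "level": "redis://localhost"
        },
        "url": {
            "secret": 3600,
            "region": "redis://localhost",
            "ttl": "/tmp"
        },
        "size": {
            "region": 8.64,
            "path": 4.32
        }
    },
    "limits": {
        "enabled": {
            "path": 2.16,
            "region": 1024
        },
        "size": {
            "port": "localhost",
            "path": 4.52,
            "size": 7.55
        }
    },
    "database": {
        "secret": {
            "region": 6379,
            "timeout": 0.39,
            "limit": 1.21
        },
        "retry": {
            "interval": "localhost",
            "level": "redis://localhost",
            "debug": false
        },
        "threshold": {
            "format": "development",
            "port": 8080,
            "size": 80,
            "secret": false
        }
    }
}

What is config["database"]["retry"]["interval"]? "localhost"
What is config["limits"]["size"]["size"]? 7.55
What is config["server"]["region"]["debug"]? True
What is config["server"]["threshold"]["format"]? 5.99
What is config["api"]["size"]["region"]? 8.64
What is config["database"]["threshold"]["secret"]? False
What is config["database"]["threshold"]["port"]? 8080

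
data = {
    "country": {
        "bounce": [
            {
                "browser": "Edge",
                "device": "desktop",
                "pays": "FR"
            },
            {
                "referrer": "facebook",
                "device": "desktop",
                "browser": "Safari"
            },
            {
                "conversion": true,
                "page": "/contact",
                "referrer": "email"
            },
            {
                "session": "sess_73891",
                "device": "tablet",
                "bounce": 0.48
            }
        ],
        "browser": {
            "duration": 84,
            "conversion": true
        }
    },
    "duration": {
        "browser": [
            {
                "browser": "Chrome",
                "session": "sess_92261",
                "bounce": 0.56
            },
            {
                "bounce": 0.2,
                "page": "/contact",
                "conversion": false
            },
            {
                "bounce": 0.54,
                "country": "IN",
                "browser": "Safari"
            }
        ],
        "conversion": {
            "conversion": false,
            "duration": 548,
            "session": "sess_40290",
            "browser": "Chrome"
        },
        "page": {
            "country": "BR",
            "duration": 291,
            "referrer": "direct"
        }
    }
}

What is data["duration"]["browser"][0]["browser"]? "Chrome"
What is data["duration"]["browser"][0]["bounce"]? 0.56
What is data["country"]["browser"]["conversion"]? True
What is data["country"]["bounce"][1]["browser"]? "Safari"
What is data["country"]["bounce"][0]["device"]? "desktop"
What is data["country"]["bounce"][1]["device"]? "desktop"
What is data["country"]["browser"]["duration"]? 84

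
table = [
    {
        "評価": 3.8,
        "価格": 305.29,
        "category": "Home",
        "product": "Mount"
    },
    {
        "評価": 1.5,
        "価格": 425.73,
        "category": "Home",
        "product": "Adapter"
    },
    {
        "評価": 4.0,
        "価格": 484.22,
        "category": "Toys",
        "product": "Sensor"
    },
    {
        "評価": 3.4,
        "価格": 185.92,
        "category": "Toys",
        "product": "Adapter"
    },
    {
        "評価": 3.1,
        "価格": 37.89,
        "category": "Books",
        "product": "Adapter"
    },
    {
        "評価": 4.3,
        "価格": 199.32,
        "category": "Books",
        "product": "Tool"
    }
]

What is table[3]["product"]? "Adapter"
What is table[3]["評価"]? 3.4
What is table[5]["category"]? "Books"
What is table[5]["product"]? "Tool"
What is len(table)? 6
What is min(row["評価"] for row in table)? 1.5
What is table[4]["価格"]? 37.89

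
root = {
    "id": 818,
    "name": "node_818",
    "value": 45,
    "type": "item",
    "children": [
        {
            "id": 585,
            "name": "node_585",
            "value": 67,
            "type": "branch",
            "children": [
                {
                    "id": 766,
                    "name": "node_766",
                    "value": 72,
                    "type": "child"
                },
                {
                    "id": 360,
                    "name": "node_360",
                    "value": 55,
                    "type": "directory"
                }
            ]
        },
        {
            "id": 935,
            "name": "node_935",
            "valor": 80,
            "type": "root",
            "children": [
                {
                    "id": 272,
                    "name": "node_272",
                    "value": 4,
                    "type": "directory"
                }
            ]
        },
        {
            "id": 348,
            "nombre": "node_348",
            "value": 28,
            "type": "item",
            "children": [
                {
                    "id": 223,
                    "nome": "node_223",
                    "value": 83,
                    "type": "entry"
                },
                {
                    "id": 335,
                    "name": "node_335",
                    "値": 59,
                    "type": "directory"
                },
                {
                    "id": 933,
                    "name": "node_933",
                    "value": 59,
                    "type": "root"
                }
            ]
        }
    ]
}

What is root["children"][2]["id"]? 348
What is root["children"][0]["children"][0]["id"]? 766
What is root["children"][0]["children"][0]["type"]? "child"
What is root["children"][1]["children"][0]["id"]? 272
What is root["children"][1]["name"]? "node_935"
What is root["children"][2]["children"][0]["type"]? "entry"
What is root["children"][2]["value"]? 28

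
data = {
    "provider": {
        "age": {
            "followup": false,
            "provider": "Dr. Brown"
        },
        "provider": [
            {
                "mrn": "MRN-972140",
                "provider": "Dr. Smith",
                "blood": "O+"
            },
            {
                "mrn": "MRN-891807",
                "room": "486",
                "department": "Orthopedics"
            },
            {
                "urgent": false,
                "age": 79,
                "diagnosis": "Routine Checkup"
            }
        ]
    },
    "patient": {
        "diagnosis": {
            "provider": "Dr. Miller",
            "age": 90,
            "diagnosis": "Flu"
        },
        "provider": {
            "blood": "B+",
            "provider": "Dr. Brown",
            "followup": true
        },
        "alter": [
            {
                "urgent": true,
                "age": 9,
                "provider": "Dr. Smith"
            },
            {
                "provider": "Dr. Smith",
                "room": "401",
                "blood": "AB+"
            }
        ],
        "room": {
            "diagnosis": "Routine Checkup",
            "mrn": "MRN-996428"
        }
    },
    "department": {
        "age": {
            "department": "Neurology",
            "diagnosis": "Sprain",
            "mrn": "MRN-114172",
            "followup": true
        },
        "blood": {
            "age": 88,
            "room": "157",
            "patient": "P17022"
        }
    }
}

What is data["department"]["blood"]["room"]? "157"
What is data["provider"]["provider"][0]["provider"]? "Dr. Smith"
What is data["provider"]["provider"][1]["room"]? "486"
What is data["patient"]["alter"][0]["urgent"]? True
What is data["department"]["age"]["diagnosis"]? "Sprain"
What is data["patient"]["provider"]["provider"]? "Dr. Brown"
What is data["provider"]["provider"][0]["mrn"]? "MRN-972140"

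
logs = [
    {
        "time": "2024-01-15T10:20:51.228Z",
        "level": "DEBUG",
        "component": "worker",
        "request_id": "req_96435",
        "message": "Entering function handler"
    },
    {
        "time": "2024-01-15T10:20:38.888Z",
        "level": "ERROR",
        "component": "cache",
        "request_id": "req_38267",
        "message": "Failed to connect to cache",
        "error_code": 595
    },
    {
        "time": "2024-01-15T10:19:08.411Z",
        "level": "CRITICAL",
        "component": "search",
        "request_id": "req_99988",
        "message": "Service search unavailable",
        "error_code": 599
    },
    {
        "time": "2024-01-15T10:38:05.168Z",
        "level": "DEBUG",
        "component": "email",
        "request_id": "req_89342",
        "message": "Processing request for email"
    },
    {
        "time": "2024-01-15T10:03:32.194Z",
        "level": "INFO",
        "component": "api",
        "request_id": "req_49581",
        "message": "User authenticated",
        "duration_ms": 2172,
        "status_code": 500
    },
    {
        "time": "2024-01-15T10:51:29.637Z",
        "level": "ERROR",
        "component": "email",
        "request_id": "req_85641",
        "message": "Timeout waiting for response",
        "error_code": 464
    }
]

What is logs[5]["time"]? "2024-01-15T10:51:29.637Z"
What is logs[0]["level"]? "DEBUG"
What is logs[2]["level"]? "CRITICAL"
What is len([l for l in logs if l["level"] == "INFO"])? 1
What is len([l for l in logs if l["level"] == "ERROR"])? 2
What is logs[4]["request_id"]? "req_49581"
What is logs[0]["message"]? "Entering function handler"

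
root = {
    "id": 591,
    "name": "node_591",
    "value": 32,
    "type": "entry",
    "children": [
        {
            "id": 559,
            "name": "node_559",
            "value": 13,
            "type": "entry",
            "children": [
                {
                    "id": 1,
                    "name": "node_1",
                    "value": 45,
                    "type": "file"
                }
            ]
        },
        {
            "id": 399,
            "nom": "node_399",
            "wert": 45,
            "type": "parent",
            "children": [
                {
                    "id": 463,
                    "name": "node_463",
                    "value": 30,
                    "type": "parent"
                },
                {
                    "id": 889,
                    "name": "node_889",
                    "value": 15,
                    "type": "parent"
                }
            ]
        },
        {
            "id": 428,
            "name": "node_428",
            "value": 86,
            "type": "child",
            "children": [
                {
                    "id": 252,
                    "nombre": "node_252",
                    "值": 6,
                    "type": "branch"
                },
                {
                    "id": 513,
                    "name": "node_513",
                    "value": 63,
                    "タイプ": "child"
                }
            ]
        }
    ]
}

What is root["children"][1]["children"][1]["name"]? "node_889"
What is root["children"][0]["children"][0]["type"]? "file"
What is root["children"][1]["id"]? 399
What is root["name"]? "node_591"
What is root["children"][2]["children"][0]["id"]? 252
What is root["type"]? "entry"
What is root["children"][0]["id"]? 559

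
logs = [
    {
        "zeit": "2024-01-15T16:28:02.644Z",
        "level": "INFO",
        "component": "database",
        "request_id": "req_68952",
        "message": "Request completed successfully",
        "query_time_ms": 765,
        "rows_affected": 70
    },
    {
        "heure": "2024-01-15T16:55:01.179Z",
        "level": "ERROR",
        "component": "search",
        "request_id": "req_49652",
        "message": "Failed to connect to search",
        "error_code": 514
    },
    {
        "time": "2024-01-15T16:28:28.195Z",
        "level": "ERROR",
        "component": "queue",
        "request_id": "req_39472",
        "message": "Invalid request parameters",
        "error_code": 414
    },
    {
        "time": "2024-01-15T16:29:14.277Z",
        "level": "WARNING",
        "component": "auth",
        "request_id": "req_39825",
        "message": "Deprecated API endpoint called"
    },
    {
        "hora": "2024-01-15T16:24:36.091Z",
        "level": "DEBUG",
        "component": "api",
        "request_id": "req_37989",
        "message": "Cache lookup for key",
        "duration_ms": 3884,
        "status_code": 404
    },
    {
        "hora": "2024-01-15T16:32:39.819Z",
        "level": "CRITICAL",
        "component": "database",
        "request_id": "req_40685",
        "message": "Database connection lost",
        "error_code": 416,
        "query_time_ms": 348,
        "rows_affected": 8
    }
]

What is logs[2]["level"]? "ERROR"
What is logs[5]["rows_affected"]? 8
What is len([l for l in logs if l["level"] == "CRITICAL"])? 1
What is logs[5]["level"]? "CRITICAL"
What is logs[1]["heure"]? "2024-01-15T16:55:01.179Z"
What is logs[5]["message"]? "Database connection lost"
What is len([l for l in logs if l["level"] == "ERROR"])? 2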